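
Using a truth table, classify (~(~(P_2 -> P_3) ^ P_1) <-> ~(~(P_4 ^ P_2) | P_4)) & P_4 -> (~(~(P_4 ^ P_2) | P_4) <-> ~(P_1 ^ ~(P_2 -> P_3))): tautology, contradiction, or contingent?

tautology

P_1  P_2  P_3  P_4     (P_2 -> P_3)  ~(P_2 -> P_3)  (~(P_2 -> P_3) ^ P_1)  ~(~(P_2 -> P_3) ^ P_1)  (P_4 ^ P_2)  ~(P_4 ^ P_2)  (~(P_4 ^ P_2) | P_4)  ~(~(P_4 ^ P_2) | P_4)  (P_1 ^ ~(P_2 -> P_3))  ~(P_1 ^ ~(P_2 -> P_3))  φ
 0    0    0    0           1              0                  0                      1                  0            1                 1                      0                      0                      1             1
 0    0    0    1           1              0                  0                      1                  1            0                 1                      0                      0                      1             1
 0    0    1    0           1              0                  0                      1                  0            1                 1                      0                      0                      1             1
 0    0    1    1           1              0                  0                      1                  1            0                 1                      0                      0                      1             1
 0    1    0    0           0              1                  1                      0                  1            0                 0                      1                      1                      0             1
 0    1    0    1           0              1                  1                      0                  0            1                 1                      0                      1                      0             1
 0    1    1    0           1              0                  0                      1                  1            0                 0                      1                      0                      1             1
 0    1    1    1           1              0                  0                      1                  0            1                 1                      0                      0                      1             1
 1    0    0    0           1              0                  1                      0                  0            1                 1                      0                      1                      0             1
 1    0    0    1           1              0                  1                      0                  1            0                 1                      0                      1                      0             1
 1    0    1    0           1              0                  1                      0                  0            1                 1                      0                      1                      0             1
 1    0    1    1           1              0                  1                      0                  1            0                 1                      0                      1                      0             1
 1    1    0    0           0              1                  0                      1                  1            0                 0                      1                      0                      1             1
 1    1    0    1           0              1                  0                      1                  0            1                 1                      0                      0                      1             1
 1    1    1    0           1              0                  1                      0                  1            0                 0                      1                      1                      0             1
 1    1    1    1           1              0                  1                      0                  0            1                 1                      0                      1                      0             1
Every row is 1, so the formula is a tautology.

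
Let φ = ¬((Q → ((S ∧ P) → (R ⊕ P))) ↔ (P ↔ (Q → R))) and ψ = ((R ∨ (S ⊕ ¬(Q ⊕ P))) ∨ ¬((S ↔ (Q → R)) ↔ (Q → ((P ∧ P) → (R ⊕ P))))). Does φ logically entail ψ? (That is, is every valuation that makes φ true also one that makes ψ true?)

P | Q | R | S | φ | ψ
- | - | - | - | - | -
0 | 0 | 0 | 0 | 1 | 1
0 | 0 | 0 | 1 | 1 | 0
0 | 0 | 1 | 0 | 1 | 1
0 | 0 | 1 | 1 | 1 | 1
0 | 1 | 0 | 0 | 0 | 0
0 | 1 | 0 | 1 | 0 | 1
0 | 1 | 1 | 0 | 1 | 1
0 | 1 | 1 | 1 | 1 | 1
1 | 0 | 0 | 0 | 0 | 1
1 | 0 | 0 | 1 | 0 | 1
1 | 0 | 1 | 0 | 0 | 1
1 | 0 | 1 | 1 | 0 | 1
1 | 1 | 0 | 0 | 1 | 1
1 | 1 | 0 | 1 | 1 | 1
1 | 1 | 1 | 0 | 0 | 1
1 | 1 | 1 | 1 | 1 | 1
At P=0, Q=0, R=0, S=1 we have φ true but ψ false, so φ does not entail ψ.

no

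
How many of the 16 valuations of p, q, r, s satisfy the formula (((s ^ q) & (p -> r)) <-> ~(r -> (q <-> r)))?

p | q | r | s || (s ^ q) | (p -> r) | ((s ^ q) & (p -> r)) | (q <-> r) | (r -> (q <-> r)) | ~(r -> (q <-> r)) | φ
1 | 1 | 1 | 1 ||    0    |    1     |          0           |     1     |        1         |         0         | 1
1 | 1 | 1 | 0 ||    1    |    1     |          1           |     1     |        1         |         0         | 0
1 | 1 | 0 | 1 ||    0    |    0     |          0           |     0     |        1         |         0         | 1
1 | 1 | 0 | 0 ||    1    |    0     |          0           |     0     |        1         |         0         | 1
1 | 0 | 1 | 1 ||    1    |    1     |          1           |     0     |        0         |         1         | 1
1 | 0 | 1 | 0 ||    0    |    1     |          0           |     0     |        0         |         1         | 0
1 | 0 | 0 | 1 ||    1    |    0     |          0           |     1     |        1         |         0         | 1
1 | 0 | 0 | 0 ||    0    |    0     |          0           |     1     |        1         |         0         | 1
0 | 1 | 1 | 1 ||    0    |    1     |          0           |     1     |        1         |         0         | 1
0 | 1 | 1 | 0 ||    1    |    1     |          1           |     1     |        1         |         0         | 0
0 | 1 | 0 | 1 ||    0    |    1     |          0           |     0     |        1         |         0         | 1
0 | 1 | 0 | 0 ||    1    |    1     |          1           |     0     |        1         |         0         | 0
0 | 0 | 1 | 1 ||    1    |    1     |          1           |     0     |        0         |         1         | 1
0 | 0 | 1 | 0 ||    0    |    1     |          0           |     0     |        0         |         1         | 0
0 | 0 | 0 | 1 ||    1    |    1     |          1           |     1     |        1         |         0         | 0
0 | 0 | 0 | 0 ||    0    |    1     |          0           |     1     |        1         |         0         | 1
The formula is true on 10 of the 16 rows.

10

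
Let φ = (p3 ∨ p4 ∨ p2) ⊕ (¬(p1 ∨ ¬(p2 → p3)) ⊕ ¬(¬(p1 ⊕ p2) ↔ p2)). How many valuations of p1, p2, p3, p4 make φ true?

12

p1  p2  p3  p4  |  φ
1   1   1   1   |  1
1   1   1   0   |  1
1   1   0   1   |  1
1   1   0   0   |  1
1   0   1   1   |  1
1   0   1   0   |  1
1   0   0   1   |  1
1   0   0   0   |  0
0   1   1   1   |  1
0   1   1   0   |  1
0   1   0   1   |  0
0   1   0   0   |  0
0   0   1   1   |  1
0   0   1   0   |  1
0   0   0   1   |  1
0   0   0   0   |  0
The formula is true on 12 of the 16 rows.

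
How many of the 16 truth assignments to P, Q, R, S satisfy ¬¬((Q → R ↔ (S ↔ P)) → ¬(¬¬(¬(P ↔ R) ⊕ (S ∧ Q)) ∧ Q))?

P | Q | R | S | φ
- | - | - | - | -
T | T | T | T | F
T | T | T | F | T
T | T | F | T | T
T | T | F | F | F
T | F | T | T | T
T | F | T | F | T
T | F | F | T | T
T | F | F | F | T
F | T | T | T | T
F | T | T | F | F
F | T | F | T | F
F | T | F | F | T
F | F | T | T | T
F | F | T | F | T
F | F | F | T | T
F | F | F | F | T
The formula is true on 12 of the 16 rows.

12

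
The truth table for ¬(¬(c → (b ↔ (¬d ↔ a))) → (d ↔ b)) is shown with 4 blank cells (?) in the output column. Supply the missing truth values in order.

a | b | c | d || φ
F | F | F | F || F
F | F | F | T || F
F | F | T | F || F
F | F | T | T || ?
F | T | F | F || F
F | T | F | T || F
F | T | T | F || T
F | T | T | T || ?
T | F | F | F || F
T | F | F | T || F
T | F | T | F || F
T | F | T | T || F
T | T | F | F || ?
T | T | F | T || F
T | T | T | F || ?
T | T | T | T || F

T, F, F, F

Row a=F, b=F, c=T, d=T: ¬(c → (b ↔ (¬d ↔ a))) = T, (d ↔ b) = F, (¬(c → (b ↔ (¬d ↔ a))) → (d ↔ b)) = F, so the formula = T.
Row a=F, b=T, c=T, d=T: ¬(c → (b ↔ (¬d ↔ a))) = F, (d ↔ b) = T, (¬(c → (b ↔ (¬d ↔ a))) → (d ↔ b)) = T, so the formula = F.
Row a=T, b=T, c=F, d=F: ¬(c → (b ↔ (¬d ↔ a))) = F, (d ↔ b) = F, (¬(c → (b ↔ (¬d ↔ a))) → (d ↔ b)) = T, so the formula = F.
Row a=T, b=T, c=T, d=F: ¬(c → (b ↔ (¬d ↔ a))) = F, (d ↔ b) = F, (¬(c → (b ↔ (¬d ↔ a))) → (d ↔ b)) = T, so the formula = F.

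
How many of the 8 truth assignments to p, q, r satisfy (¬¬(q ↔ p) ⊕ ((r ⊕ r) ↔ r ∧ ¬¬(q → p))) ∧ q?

3

  p      q      r    |  (q ↔ p)  ¬(q ↔ p)  ¬¬(q ↔ p)  (r ⊕ r)  (q → p)  ¬(q → p)  ¬¬(q → p)  (r ∧ ¬¬(q → p))  ((r ⊕ r) ↔ (r ∧ ¬¬(q → p)))    φ  
 True   True   True  |    True    False       True     False     True    False       True          True                  False              True
 True   True  False  |    True    False       True     False     True    False       True         False                   True             False
 True  False   True  |   False     True      False     False     True    False       True          True                  False             False
 True  False  False  |   False     True      False     False     True    False       True         False                   True             False
False   True   True  |   False     True      False     False    False     True      False         False                   True              True
False   True  False  |   False     True      False     False    False     True      False         False                   True              True
False  False   True  |    True    False       True     False     True    False       True          True                  False             False
False  False  False  |    True    False       True     False     True    False       True         False                   True             False
The formula is true on 3 of the 8 rows.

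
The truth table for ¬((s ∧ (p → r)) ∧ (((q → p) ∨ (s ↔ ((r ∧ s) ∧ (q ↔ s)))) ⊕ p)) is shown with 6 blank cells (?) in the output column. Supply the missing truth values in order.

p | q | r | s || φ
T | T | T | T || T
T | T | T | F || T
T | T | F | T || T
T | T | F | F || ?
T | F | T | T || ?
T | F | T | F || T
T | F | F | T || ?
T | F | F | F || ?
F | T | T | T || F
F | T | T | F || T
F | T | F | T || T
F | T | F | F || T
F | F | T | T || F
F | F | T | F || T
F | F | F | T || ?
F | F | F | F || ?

Row p=T, q=T, r=F, s=F: (s ∧ (p → r)) = F, (((q → p) ∨ (s ↔ ((r ∧ s) ∧ (q ↔ s)))) ⊕ p) = F, ((s ∧ (p → r)) ∧ (((q → p) ∨ (s ↔ ((r ∧ s) ∧ (q ↔ s)))) ⊕ p)) = F, so the formula = T.
Row p=T, q=F, r=T, s=T: (s ∧ (p → r)) = T, (((q → p) ∨ (s ↔ ((r ∧ s) ∧ (q ↔ s)))) ⊕ p) = F, ((s ∧ (p → r)) ∧ (((q → p) ∨ (s ↔ ((r ∧ s) ∧ (q ↔ s)))) ⊕ p)) = F, so the formula = T.
Row p=T, q=F, r=F, s=T: (s ∧ (p → r)) = F, (((q → p) ∨ (s ↔ ((r ∧ s) ∧ (q ↔ s)))) ⊕ p) = F, ((s ∧ (p → r)) ∧ (((q → p) ∨ (s ↔ ((r ∧ s) ∧ (q ↔ s)))) ⊕ p)) = F, so the formula = T.
Row p=T, q=F, r=F, s=F: (s ∧ (p → r)) = F, (((q → p) ∨ (s ↔ ((r ∧ s) ∧ (q ↔ s)))) ⊕ p) = F, ((s ∧ (p → r)) ∧ (((q → p) ∨ (s ↔ ((r ∧ s) ∧ (q ↔ s)))) ⊕ p)) = F, so the formula = T.
Row p=F, q=F, r=F, s=T: (s ∧ (p → r)) = T, (((q → p) ∨ (s ↔ ((r ∧ s) ∧ (q ↔ s)))) ⊕ p) = T, ((s ∧ (p → r)) ∧ (((q → p) ∨ (s ↔ ((r ∧ s) ∧ (q ↔ s)))) ⊕ p)) = T, so the formula = F.
Row p=F, q=F, r=F, s=F: (s ∧ (p → r)) = F, (((q → p) ∨ (s ↔ ((r ∧ s) ∧ (q ↔ s)))) ⊕ p) = T, ((s ∧ (p → r)) ∧ (((q → p) ∨ (s ↔ ((r ∧ s) ∧ (q ↔ s)))) ⊕ p)) = F, so the formula = T.

T, T, T, T, F, T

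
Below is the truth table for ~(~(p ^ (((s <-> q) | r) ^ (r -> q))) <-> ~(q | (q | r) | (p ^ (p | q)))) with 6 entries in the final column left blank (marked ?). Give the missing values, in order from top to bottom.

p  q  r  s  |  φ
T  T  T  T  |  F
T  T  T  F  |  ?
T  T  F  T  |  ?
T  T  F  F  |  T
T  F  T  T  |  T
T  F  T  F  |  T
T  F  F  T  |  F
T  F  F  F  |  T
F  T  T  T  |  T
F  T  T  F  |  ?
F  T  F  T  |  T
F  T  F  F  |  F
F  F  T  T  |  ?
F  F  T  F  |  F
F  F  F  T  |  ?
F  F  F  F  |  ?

F, F, T, F, T, F

Row p=T, q=T, r=T, s=F: ~(p ^ (((s <-> q) | r) ^ (r -> q))) = F, ~(q | (q | r) | (p ^ (p | q))) = F, (~(p ^ (((s <-> q) | r) ^ (r -> q))) <-> ~(q | (q | r) | (p ^ (p | q)))) = T, so the formula = F.
Row p=T, q=T, r=F, s=T: ~(p ^ (((s <-> q) | r) ^ (r -> q))) = F, ~(q | (q | r) | (p ^ (p | q))) = F, (~(p ^ (((s <-> q) | r) ^ (r -> q))) <-> ~(q | (q | r) | (p ^ (p | q)))) = T, so the formula = F.
Row p=F, q=T, r=T, s=F: ~(p ^ (((s <-> q) | r) ^ (r -> q))) = T, ~(q | (q | r) | (p ^ (p | q))) = F, (~(p ^ (((s <-> q) | r) ^ (r -> q))) <-> ~(q | (q | r) | (p ^ (p | q)))) = F, so the formula = T.
Row p=F, q=F, r=T, s=T: ~(p ^ (((s <-> q) | r) ^ (r -> q))) = F, ~(q | (q | r) | (p ^ (p | q))) = F, (~(p ^ (((s <-> q) | r) ^ (r -> q))) <-> ~(q | (q | r) | (p ^ (p | q)))) = T, so the formula = F.
Row p=F, q=F, r=F, s=T: ~(p ^ (((s <-> q) | r) ^ (r -> q))) = F, ~(q | (q | r) | (p ^ (p | q))) = T, (~(p ^ (((s <-> q) | r) ^ (r -> q))) <-> ~(q | (q | r) | (p ^ (p | q)))) = F, so the formula = T.
Row p=F, q=F, r=F, s=F: ~(p ^ (((s <-> q) | r) ^ (r -> q))) = T, ~(q | (q | r) | (p ^ (p | q))) = T, (~(p ^ (((s <-> q) | r) ^ (r -> q))) <-> ~(q | (q | r) | (p ^ (p | q)))) = T, so the formula = F.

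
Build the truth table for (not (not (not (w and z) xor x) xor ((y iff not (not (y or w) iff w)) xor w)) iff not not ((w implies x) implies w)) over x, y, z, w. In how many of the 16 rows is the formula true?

x | y | z | w || (w and z) | not (w and z) | (not (w and z) xor x) | not (not (w and z) xor x) | (y or w) | not (y or w) | (not (y or w) iff w) | not (not (y or w) iff w) | (w implies x) | ((w implies x) implies w) | φ
F | F | F | F ||     F     |       T       |           T           |             F             |    F     |      T       |          F           |            T             |       T       |             F             | F
F | F | F | T ||     F     |       T       |           T           |             F             |    T     |      F       |          F           |            T             |       F       |             T             | F
F | F | T | F ||     F     |       T       |           T           |             F             |    F     |      T       |          F           |            T             |       T       |             F             | F
F | F | T | T ||     T     |       F       |           F           |             T             |    T     |      F       |          F           |            T             |       F       |             T             | T
F | T | F | F ||     F     |       T       |           T           |             F             |    T     |      F       |          T           |            F             |       T       |             F             | F
F | T | F | T ||     F     |       T       |           T           |             F             |    T     |      F       |          F           |            T             |       F       |             T             | T
F | T | T | F ||     F     |       T       |           T           |             F             |    T     |      F       |          T           |            F             |       T       |             F             | F
F | T | T | T ||     T     |       F       |           F           |             T             |    T     |      F       |          F           |            T             |       F       |             T             | F
T | F | F | F ||     F     |       T       |           F           |             T             |    F     |      T       |          F           |            T             |       T       |             F             | T
T | F | F | T ||     F     |       T       |           F           |             T             |    T     |      F       |          F           |            T             |       T       |             T             | T
T | F | T | F ||     F     |       T       |           F           |             T             |    F     |      T       |          F           |            T             |       T       |             F             | T
T | F | T | T ||     T     |       F       |           T           |             F             |    T     |      F       |          F           |            T             |       T       |             T             | F
T | T | F | F ||     F     |       T       |           F           |             T             |    T     |      F       |          T           |            F             |       T       |             F             | T
T | T | F | T ||     F     |       T       |           F           |             T             |    T     |      F       |          F           |            T             |       T       |             T             | F
T | T | T | F ||     F     |       T       |           F           |             T             |    T     |      F       |          T           |            F             |       T       |             F             | T
T | T | T | T ||     T     |       F       |           T           |             F             |    T     |      F       |          F           |            T             |       T       |             T             | T
The formula is true on 8 of the 16 rows.

8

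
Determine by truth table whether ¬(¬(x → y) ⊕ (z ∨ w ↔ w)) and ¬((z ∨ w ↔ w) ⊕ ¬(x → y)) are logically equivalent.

equivalent

x | y | z | w || φ | ψ
0 | 0 | 0 | 0 || 0 | 0
0 | 0 | 0 | 1 || 0 | 0
0 | 0 | 1 | 0 || 1 | 1
0 | 0 | 1 | 1 || 0 | 0
0 | 1 | 0 | 0 || 0 | 0
0 | 1 | 0 | 1 || 0 | 0
0 | 1 | 1 | 0 || 1 | 1
0 | 1 | 1 | 1 || 0 | 0
1 | 0 | 0 | 0 || 1 | 1
1 | 0 | 0 | 1 || 1 | 1
1 | 0 | 1 | 0 || 0 | 0
1 | 0 | 1 | 1 || 1 | 1
1 | 1 | 0 | 0 || 0 | 0
1 | 1 | 0 | 1 || 0 | 0
1 | 1 | 1 | 0 || 1 | 1
1 | 1 | 1 | 1 || 0 | 0
The columns for φ and ψ agree on every row, so they are logically equivalent.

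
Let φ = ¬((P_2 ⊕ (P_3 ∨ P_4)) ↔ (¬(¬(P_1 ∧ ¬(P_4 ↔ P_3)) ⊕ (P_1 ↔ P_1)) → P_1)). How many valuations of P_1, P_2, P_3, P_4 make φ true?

8

P_1 | P_2 | P_3 | P_4 || (P_3 ∨ P_4) | (P_2 ⊕ (P_3 ∨ P_4)) | (P_4 ↔ P_3) | ¬(P_4 ↔ P_3) | (P_1 ∧ ¬(P_4 ↔ P_3)) | ¬(P_1 ∧ ¬(P_4 ↔ P_3)) | (P_1 ↔ P_1) | φ
 1  |  1  |  1  |  1  ||      1      |          0          |      1      |      0       |          0           |           1           |      1      | 1
 1  |  1  |  1  |  0  ||      1      |          0          |      0      |      1       |          1           |           0           |      1      | 1
 1  |  1  |  0  |  1  ||      1      |          0          |      0      |      1       |          1           |           0           |      1      | 1
 1  |  1  |  0  |  0  ||      0      |          1          |      1      |      0       |          0           |           1           |      1      | 0
 1  |  0  |  1  |  1  ||      1      |          1          |      1      |      0       |          0           |           1           |      1      | 0
 1  |  0  |  1  |  0  ||      1      |          1          |      0      |      1       |          1           |           0           |      1      | 0
 1  |  0  |  0  |  1  ||      1      |          1          |      0      |      1       |          1           |           0           |      1      | 0
 1  |  0  |  0  |  0  ||      0      |          0          |      1      |      0       |          0           |           1           |      1      | 1
 0  |  1  |  1  |  1  ||      1      |          0          |      1      |      0       |          0           |           1           |      1      | 0
 0  |  1  |  1  |  0  ||      1      |          0          |      0      |      1       |          0           |           1           |      1      | 0
 0  |  1  |  0  |  1  ||      1      |          0          |      0      |      1       |          0           |           1           |      1      | 0
 0  |  1  |  0  |  0  ||      0      |          1          |      1      |      0       |          0           |           1           |      1      | 1
 0  |  0  |  1  |  1  ||      1      |          1          |      1      |      0       |          0           |           1           |      1      | 1
 0  |  0  |  1  |  0  ||      1      |          1          |      0      |      1       |          0           |           1           |      1      | 1
 0  |  0  |  0  |  1  ||      1      |          1          |      0      |      1       |          0           |           1           |      1      | 1
 0  |  0  |  0  |  0  ||      0      |          0          |      1      |      0       |          0           |           1           |      1      | 0
The formula is true on 8 of the 16 rows.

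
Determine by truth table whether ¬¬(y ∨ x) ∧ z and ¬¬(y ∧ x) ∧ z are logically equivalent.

x | y | z | φ | ψ
- | - | - | - | -
0 | 0 | 0 | 0 | 0
0 | 0 | 1 | 0 | 0
0 | 1 | 0 | 0 | 0
0 | 1 | 1 | 1 | 0
1 | 0 | 0 | 0 | 0
1 | 0 | 1 | 1 | 0
1 | 1 | 0 | 0 | 0
1 | 1 | 1 | 1 | 1
The columns differ at x=0, y=1, z=1 (φ=1, ψ=0), so they are not equivalent.

not equivalent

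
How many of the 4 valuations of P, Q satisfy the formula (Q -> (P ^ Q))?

3

P  Q  |  (P ^ Q)  (Q -> (P ^ Q))
0  0  |     0           1       
0  1  |     1           1       
1  0  |     1           1       
1  1  |     0           0       
The formula is true on 3 of the 4 rows.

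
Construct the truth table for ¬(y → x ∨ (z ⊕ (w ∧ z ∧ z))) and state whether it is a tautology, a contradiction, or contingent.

x | y | z | w | ¬(y → (x ∨ (z ⊕ (w ∧ z ∧ z))))
- | - | - | - | ------------------------------
T | T | T | T |               F               
T | T | T | F |               F               
T | T | F | T |               F               
T | T | F | F |               F               
T | F | T | T |               F               
T | F | T | F |               F               
T | F | F | T |               F               
T | F | F | F |               F               
F | T | T | T |               T               
F | T | T | F |               F               
F | T | F | T |               T               
F | T | F | F |               T               
F | F | T | T |               F               
F | F | T | F |               F               
F | F | F | T |               F               
F | F | F | F |               F               
3 of 16 rows are T, so the formula is contingent.

contingent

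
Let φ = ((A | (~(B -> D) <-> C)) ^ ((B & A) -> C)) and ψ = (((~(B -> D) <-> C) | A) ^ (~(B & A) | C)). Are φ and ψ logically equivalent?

A | B | C | D || φ | ψ
1 | 1 | 1 | 1 || 0 | 0
1 | 1 | 1 | 0 || 0 | 0
1 | 1 | 0 | 1 || 1 | 1
1 | 1 | 0 | 0 || 1 | 1
1 | 0 | 1 | 1 || 0 | 0
1 | 0 | 1 | 0 || 0 | 0
1 | 0 | 0 | 1 || 0 | 0
1 | 0 | 0 | 0 || 0 | 0
0 | 1 | 1 | 1 || 1 | 1
0 | 1 | 1 | 0 || 0 | 0
0 | 1 | 0 | 1 || 0 | 0
0 | 1 | 0 | 0 || 1 | 1
0 | 0 | 1 | 1 || 1 | 1
0 | 0 | 1 | 0 || 1 | 1
0 | 0 | 0 | 1 || 0 | 0
0 | 0 | 0 | 0 || 0 | 0
The columns for φ and ψ agree on every row, so they are logically equivalent.

equivalent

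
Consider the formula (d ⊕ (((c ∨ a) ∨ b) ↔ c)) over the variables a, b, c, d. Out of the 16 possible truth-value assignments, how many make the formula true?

a | b | c | d | (c ∨ a) | ((c ∨ a) ∨ b) | (((c ∨ a) ∨ b) ↔ c) | (d ⊕ (((c ∨ a) ∨ b) ↔ c))
- | - | - | - | ------- | ------------- | ------------------- | -------------------------
T | T | T | T |    T    |       T       |          T          |             F            
T | T | T | F |    T    |       T       |          T          |             T            
T | T | F | T |    T    |       T       |          F          |             T            
T | T | F | F |    T    |       T       |          F          |             F            
T | F | T | T |    T    |       T       |          T          |             F            
T | F | T | F |    T    |       T       |          T          |             T            
T | F | F | T |    T    |       T       |          F          |             T            
T | F | F | F |    T    |       T       |          F          |             F            
F | T | T | T |    T    |       T       |          T          |             F            
F | T | T | F |    T    |       T       |          T          |             T            
F | T | F | T |    F    |       T       |          F          |             T            
F | T | F | F |    F    |       T       |          F          |             F            
F | F | T | T |    T    |       T       |          T          |             F            
F | F | T | F |    T    |       T       |          T          |             T            
F | F | F | T |    F    |       F       |          T          |             F            
F | F | F | F |    F    |       F       |          T          |             T            
The formula is true on 8 of the 16 rows.

8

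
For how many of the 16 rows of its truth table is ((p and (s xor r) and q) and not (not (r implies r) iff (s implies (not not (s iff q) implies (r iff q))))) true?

1

p  q  r  s  |  (s xor r)  (p and (s xor r) and q)  (r implies r)  not (r implies r)  (s iff q)  not (s iff q)  not not (s iff q)  (r iff q)  φ
F  F  F  F  |      F                 F                   T                F              T            F                T              T      F
F  F  F  T  |      T                 F                   T                F              F            T                F              T      F
F  F  T  F  |      T                 F                   T                F              T            F                T              F      F
F  F  T  T  |      F                 F                   T                F              F            T                F              F      F
F  T  F  F  |      F                 F                   T                F              F            T                F              F      F
F  T  F  T  |      T                 F                   T                F              T            F                T              F      F
F  T  T  F  |      T                 F                   T                F              F            T                F              T      F
F  T  T  T  |      F                 F                   T                F              T            F                T              T      F
T  F  F  F  |      F                 F                   T                F              T            F                T              T      F
T  F  F  T  |      T                 F                   T                F              F            T                F              T      F
T  F  T  F  |      T                 F                   T                F              T            F                T              F      F
T  F  T  T  |      F                 F                   T                F              F            T                F              F      F
T  T  F  F  |      F                 F                   T                F              F            T                F              F      F
T  T  F  T  |      T                 T                   T                F              T            F                T              F      F
T  T  T  F  |      T                 T                   T                F              F            T                F              T      T
T  T  T  T  |      F                 F                   T                F              T            F                T              T      F
The formula is true on 1 of the 16 rows.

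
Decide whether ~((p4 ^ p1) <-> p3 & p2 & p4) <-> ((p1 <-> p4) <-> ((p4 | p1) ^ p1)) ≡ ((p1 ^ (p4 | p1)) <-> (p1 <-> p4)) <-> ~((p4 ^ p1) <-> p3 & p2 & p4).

p1  p2  p3  p4  |  φ  ψ
T   T   T   T   |  F  F
T   T   T   F   |  T  T
T   T   F   T   |  T  T
T   T   F   F   |  T  T
T   F   T   T   |  T  T
T   F   T   F   |  T  T
T   F   F   T   |  T  T
T   F   F   F   |  T  T
F   T   T   T   |  T  T
F   T   T   F   |  T  T
F   T   F   T   |  F  F
F   T   F   F   |  T  T
F   F   T   T   |  F  F
F   F   T   F   |  T  T
F   F   F   T   |  F  F
F   F   F   F   |  T  T
The columns for φ and ψ agree on every row, so they are logically equivalent.

equivalent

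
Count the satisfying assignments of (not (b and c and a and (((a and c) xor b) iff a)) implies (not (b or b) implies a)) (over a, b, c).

6

a  b  c  |  φ
1  1  1  |  1
1  1  0  |  1
1  0  1  |  1
1  0  0  |  1
0  1  1  |  1
0  1  0  |  1
0  0  1  |  0
0  0  0  |  0
The formula is true on 6 of the 8 rows.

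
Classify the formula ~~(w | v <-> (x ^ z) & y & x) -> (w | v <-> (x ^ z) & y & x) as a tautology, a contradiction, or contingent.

tautology

x  y  z  w  v  |  φ
T  T  T  T  T  |  T
T  T  T  T  F  |  T
T  T  T  F  T  |  T
T  T  T  F  F  |  T
T  T  F  T  T  |  T
T  T  F  T  F  |  T
T  T  F  F  T  |  T
T  T  F  F  F  |  T
T  F  T  T  T  |  T
T  F  T  T  F  |  T
T  F  T  F  T  |  T
T  F  T  F  F  |  T
T  F  F  T  T  |  T
T  F  F  T  F  |  T
T  F  F  F  T  |  T
T  F  F  F  F  |  T
F  T  T  T  T  |  T
F  T  T  T  F  |  T
F  T  T  F  T  |  T
F  T  T  F  F  |  T
F  T  F  T  T  |  T
F  T  F  T  F  |  T
F  T  F  F  T  |  T
F  T  F  F  F  |  T
F  F  T  T  T  |  T
F  F  T  T  F  |  T
F  F  T  F  T  |  T
F  F  T  F  F  |  T
F  F  F  T  T  |  T
F  F  F  T  F  |  T
F  F  F  F  T  |  T
F  F  F  F  F  |  T
Every row is T, so the formula is a tautology.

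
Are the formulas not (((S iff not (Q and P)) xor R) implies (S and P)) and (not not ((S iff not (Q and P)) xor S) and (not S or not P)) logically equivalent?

not equivalent

  P   |   Q   |   R   |   S   |   φ   |   ψ  
----- | ----- | ----- | ----- | ----- | -----
False | False | False | False | False | False
False | False | False |  True |  True | False
False | False |  True | False |  True | False
False | False |  True |  True | False | False
False |  True | False | False | False | False
False |  True | False |  True |  True | False
False |  True |  True | False |  True | False
False |  True |  True |  True | False | False
 True | False | False | False | False | False
 True | False | False |  True | False | False
 True | False |  True | False |  True | False
 True | False |  True |  True | False | False
 True |  True | False | False |  True |  True
 True |  True | False |  True | False | False
 True |  True |  True | False | False |  True
 True |  True |  True |  True | False | False
The columns differ at P=False, Q=False, R=False, S=True (φ=True, ψ=False), so they are not equivalent.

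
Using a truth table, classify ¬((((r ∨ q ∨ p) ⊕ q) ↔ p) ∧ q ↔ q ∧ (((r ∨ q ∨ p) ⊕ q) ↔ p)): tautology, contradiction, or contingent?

p  q  r  |  φ
F  F  F  |  F
F  F  T  |  F
F  T  F  |  F
F  T  T  |  F
T  F  F  |  F
T  F  T  |  F
T  T  F  |  F
T  T  T  |  F
Every row is F, so the formula is a contradiction.

contradiction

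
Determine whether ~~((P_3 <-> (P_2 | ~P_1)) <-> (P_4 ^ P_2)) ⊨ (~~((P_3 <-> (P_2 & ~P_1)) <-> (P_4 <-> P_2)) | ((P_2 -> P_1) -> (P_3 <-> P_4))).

no

P_1 | P_2 | P_3 | P_4 || φ | ψ
 0  |  0  |  0  |  0  || 1 | 1
 0  |  0  |  0  |  1  || 0 | 0
 0  |  0  |  1  |  0  || 0 | 0
 0  |  0  |  1  |  1  || 1 | 1
 0  |  1  |  0  |  0  || 0 | 1
 0  |  1  |  0  |  1  || 1 | 1
 0  |  1  |  1  |  0  || 1 | 1
 0  |  1  |  1  |  1  || 0 | 1
 1  |  0  |  0  |  0  || 0 | 1
 1  |  0  |  0  |  1  || 1 | 0
 1  |  0  |  1  |  0  || 1 | 0
 1  |  0  |  1  |  1  || 0 | 1
 1  |  1  |  0  |  0  || 0 | 1
 1  |  1  |  0  |  1  || 1 | 1
 1  |  1  |  1  |  0  || 1 | 1
 1  |  1  |  1  |  1  || 0 | 1
At P_1=1, P_2=0, P_3=0, P_4=1 we have φ true but ψ false, so φ does not entail ψ.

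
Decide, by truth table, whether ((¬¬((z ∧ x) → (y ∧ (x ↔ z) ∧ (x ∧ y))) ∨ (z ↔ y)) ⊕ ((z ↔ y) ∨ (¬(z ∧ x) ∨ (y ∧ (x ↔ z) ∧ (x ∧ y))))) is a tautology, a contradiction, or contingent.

contradiction

x | y | z || (z ∧ x) | (x ↔ z) | (x ∧ y) | (y ∧ (x ↔ z) ∧ (x ∧ y)) | (z ↔ y) | ¬(z ∧ x) | φ
1 | 1 | 1 ||    1    |    1    |    1    |            1            |    1    |    0     | 0
1 | 1 | 0 ||    0    |    0    |    1    |            0            |    0    |    1     | 0
1 | 0 | 1 ||    1    |    1    |    0    |            0            |    0    |    0     | 0
1 | 0 | 0 ||    0    |    0    |    0    |            0            |    1    |    1     | 0
0 | 1 | 1 ||    0    |    0    |    0    |            0            |    1    |    1     | 0
0 | 1 | 0 ||    0    |    1    |    0    |            0            |    0    |    1     | 0
0 | 0 | 1 ||    0    |    0    |    0    |            0            |    0    |    1     | 0
0 | 0 | 0 ||    0    |    1    |    0    |            0            |    1    |    1     | 0
Every row is 0, so the formula is a contradiction.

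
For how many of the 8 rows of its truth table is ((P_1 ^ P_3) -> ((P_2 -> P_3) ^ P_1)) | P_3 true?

7

P_1  P_2  P_3  |  (P_1 ^ P_3)  (P_2 -> P_3)  ((P_2 -> P_3) ^ P_1)  φ
 T    T    T   |       F            T                 F            T
 T    T    F   |       T            F                 T            T
 T    F    T   |       F            T                 F            T
 T    F    F   |       T            T                 F            F
 F    T    T   |       T            T                 T            T
 F    T    F   |       F            F                 F            T
 F    F    T   |       T            T                 T            T
 F    F    F   |       F            T                 T            T
The formula is true on 7 of the 8 rows.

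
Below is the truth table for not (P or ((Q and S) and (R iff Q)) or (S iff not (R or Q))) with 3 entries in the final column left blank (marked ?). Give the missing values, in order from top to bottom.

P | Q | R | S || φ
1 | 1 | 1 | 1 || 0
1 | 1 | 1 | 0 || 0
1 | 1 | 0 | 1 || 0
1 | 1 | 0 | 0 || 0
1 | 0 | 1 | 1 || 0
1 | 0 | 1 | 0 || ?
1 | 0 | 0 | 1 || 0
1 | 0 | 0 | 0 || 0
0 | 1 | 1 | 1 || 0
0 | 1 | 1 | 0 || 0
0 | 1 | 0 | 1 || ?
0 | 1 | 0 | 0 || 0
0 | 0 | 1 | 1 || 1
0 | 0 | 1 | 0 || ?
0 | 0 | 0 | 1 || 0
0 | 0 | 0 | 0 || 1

0, 1, 0

Row P=1, Q=0, R=1, S=0: ((Q and S) and (R iff Q)) = 0, (S iff not (R or Q)) = 1, (P or ((Q and S) and (R iff Q)) or (S iff not (R or Q))) = 1, so the formula = 0.
Row P=0, Q=1, R=0, S=1: ((Q and S) and (R iff Q)) = 0, (S iff not (R or Q)) = 0, (P or ((Q and S) and (R iff Q)) or (S iff not (R or Q))) = 0, so the formula = 1.
Row P=0, Q=0, R=1, S=0: ((Q and S) and (R iff Q)) = 0, (S iff not (R or Q)) = 1, (P or ((Q and S) and (R iff Q)) or (S iff not (R or Q))) = 1, so the formula = 0.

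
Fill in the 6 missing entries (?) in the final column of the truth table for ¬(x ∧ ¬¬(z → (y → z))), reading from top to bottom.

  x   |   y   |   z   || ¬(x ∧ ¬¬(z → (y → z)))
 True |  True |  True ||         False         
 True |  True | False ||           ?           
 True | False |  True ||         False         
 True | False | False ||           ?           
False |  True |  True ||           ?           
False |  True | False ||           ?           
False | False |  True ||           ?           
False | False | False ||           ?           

Row x=True, y=True, z=False: ¬¬(z → (y → z)) = True, (x ∧ ¬¬(z → (y → z))) = True, so ¬(x ∧ ¬¬(z → (y → z))) = False.
Row x=True, y=False, z=False: ¬¬(z → (y → z)) = True, (x ∧ ¬¬(z → (y → z))) = True, so ¬(x ∧ ¬¬(z → (y → z))) = False.
Row x=False, y=True, z=True: ¬¬(z → (y → z)) = True, (x ∧ ¬¬(z → (y → z))) = False, so ¬(x ∧ ¬¬(z → (y → z))) = True.
Row x=False, y=True, z=False: ¬¬(z → (y → z)) = True, (x ∧ ¬¬(z → (y → z))) = False, so ¬(x ∧ ¬¬(z → (y → z))) = True.
Row x=False, y=False, z=True: ¬¬(z → (y → z)) = True, (x ∧ ¬¬(z → (y → z))) = False, so ¬(x ∧ ¬¬(z → (y → z))) = True.
Row x=False, y=False, z=False: ¬¬(z → (y → z)) = True, (x ∧ ¬¬(z → (y → z))) = False, so ¬(x ∧ ¬¬(z → (y → z))) = True.

False, False, True, True, True, True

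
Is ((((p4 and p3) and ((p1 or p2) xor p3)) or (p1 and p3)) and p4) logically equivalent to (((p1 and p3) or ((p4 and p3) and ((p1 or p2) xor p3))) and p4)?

equivalent

p1  p2  p3  p4  |  φ  ψ
T   T   T   T   |  T  T
T   T   T   F   |  F  F
T   T   F   T   |  F  F
T   T   F   F   |  F  F
T   F   T   T   |  T  T
T   F   T   F   |  F  F
T   F   F   T   |  F  F
T   F   F   F   |  F  F
F   T   T   T   |  F  F
F   T   T   F   |  F  F
F   T   F   T   |  F  F
F   T   F   F   |  F  F
F   F   T   T   |  T  T
F   F   T   F   |  F  F
F   F   F   T   |  F  F
F   F   F   F   |  F  F
The columns for φ and ψ agree on every row, so they are logically equivalent.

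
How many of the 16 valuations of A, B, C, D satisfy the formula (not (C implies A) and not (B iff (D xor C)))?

A | B | C | D | (C implies A) | not (C implies A) | (D xor C) | (B iff (D xor C)) | not (B iff (D xor C)) | φ
- | - | - | - | ------------- | ----------------- | --------- | ----------------- | --------------------- | -
F | F | F | F |       T       |         F         |     F     |         T         |           F           | F
F | F | F | T |       T       |         F         |     T     |         F         |           T           | F
F | F | T | F |       F       |         T         |     T     |         F         |           T           | T
F | F | T | T |       F       |         T         |     F     |         T         |           F           | F
F | T | F | F |       T       |         F         |     F     |         F         |           T           | F
F | T | F | T |       T       |         F         |     T     |         T         |           F           | F
F | T | T | F |       F       |         T         |     T     |         T         |           F           | F
F | T | T | T |       F       |         T         |     F     |         F         |           T           | T
T | F | F | F |       T       |         F         |     F     |         T         |           F           | F
T | F | F | T |       T       |         F         |     T     |         F         |           T           | F
T | F | T | F |       T       |         F         |     T     |         F         |           T           | F
T | F | T | T |       T       |         F         |     F     |         T         |           F           | F
T | T | F | F |       T       |         F         |     F     |         F         |           T           | F
T | T | F | T |       T       |         F         |     T     |         T         |           F           | F
T | T | T | F |       T       |         F         |     T     |         T         |           F           | F
T | T | T | T |       T       |         F         |     F     |         F         |           T           | F
The formula is true on 2 of the 16 rows.

2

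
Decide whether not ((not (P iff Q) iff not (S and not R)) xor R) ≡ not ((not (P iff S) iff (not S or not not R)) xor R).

P  Q  R  S  |  φ  ψ
F  F  F  F  |  T  T
F  F  F  T  |  F  T
F  F  T  F  |  F  F
F  F  T  T  |  F  T
F  T  F  F  |  F  T
F  T  F  T  |  T  T
F  T  T  F  |  T  F
F  T  T  T  |  T  T
T  F  F  F  |  F  F
T  F  F  T  |  T  F
T  F  T  F  |  T  T
T  F  T  T  |  T  F
T  T  F  F  |  T  F
T  T  F  T  |  F  F
T  T  T  F  |  F  T
T  T  T  T  |  F  F
The columns differ at P=F, Q=F, R=F, S=T (φ=F, ψ=T), so they are not equivalent.

not equivalent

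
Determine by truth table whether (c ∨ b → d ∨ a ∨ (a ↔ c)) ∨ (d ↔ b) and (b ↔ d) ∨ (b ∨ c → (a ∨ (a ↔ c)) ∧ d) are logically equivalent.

a  b  c  d  |  φ  ψ
F  F  F  F  |  T  T
F  F  F  T  |  T  T
F  F  T  F  |  T  T
F  F  T  T  |  T  F
F  T  F  F  |  T  F
F  T  F  T  |  T  T
F  T  T  F  |  F  F
F  T  T  T  |  T  T
T  F  F  F  |  T  T
T  F  F  T  |  T  T
T  F  T  F  |  T  T
T  F  T  T  |  T  T
T  T  F  F  |  T  F
T  T  F  T  |  T  T
T  T  T  F  |  T  F
T  T  T  T  |  T  T
The columns differ at a=F, b=F, c=T, d=T (φ=T, ψ=F), so they are not equivalent.

not equivalent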